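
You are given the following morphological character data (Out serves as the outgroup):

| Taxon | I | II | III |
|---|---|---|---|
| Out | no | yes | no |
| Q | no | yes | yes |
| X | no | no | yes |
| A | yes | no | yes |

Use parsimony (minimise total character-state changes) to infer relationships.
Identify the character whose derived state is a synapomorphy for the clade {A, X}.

II

Character polarity is set by the outgroup: the derived state is whichever differs from the outgroup's state, so for II the derived state is 'no', and for the remaining characters it is 'yes'.
I (derived state 'yes') is unique to A (autapomorphy; uninformative for grouping).
II (derived state 'no') is shared by A and X — a synapomorphy uniting that clade.
All ingroup taxa share the derived state 'yes' for III; it defines the ingroup but does not resolve relationships within it.
Most parsimonious ingroup topology: (Q,(X,A)).
The clade {A, X} is supported by II: its derived state 'no' occurs in exactly those taxa and in no other taxon (including the outgroup).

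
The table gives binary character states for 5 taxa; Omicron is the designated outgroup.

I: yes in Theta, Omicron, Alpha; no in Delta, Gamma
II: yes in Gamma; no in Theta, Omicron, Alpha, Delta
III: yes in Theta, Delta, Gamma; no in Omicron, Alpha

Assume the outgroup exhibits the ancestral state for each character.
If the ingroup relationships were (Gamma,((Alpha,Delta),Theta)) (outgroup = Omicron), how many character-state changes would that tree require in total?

Map each character onto (Gamma,((Alpha,Delta),Theta)) (rooted by Omicron) and count the minimum state changes it requires (Fitch parsimony):
I: 2; II: 1; III: 2.
Total tree length = 5.

5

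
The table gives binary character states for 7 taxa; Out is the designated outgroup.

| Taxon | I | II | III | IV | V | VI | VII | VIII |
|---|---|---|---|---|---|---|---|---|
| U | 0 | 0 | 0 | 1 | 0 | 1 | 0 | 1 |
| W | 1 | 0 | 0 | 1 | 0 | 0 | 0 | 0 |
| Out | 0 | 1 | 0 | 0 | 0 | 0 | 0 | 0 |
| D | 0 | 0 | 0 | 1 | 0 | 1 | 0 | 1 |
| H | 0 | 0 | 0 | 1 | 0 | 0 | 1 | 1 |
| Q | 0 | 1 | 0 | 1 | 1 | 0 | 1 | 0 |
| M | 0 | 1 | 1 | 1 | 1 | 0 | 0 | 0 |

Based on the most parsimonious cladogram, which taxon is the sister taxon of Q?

M

Character polarity is set by the outgroup: the derived state is whichever differs from the outgroup's state, so for II the derived state is '0', and for the remaining characters it is '1'.
I: derived state '1' in W only — an autapomorphy, so it tells us nothing about relationships among taxa.
II: derived state '0' in D, H, U, and W only — synapomorphy for {D, H, U, W}.
III (derived state '1') is unique to M (autapomorphy; uninformative for grouping).
IV (derived state '1') is shared by all ingroup taxa — unites the whole ingroup.
Only M and Q show the derived state '1' for V, supporting them as a clade.
VI: derived state '1' in D and U only — synapomorphy for {D, U}.
VII groups H and Q, which is incompatible with the clades supported by the remaining characters; treating it as convergent (homoplasy) costs fewer steps than any alternative tree.
VIII (derived state '1') is shared by D, H, and U — a synapomorphy uniting that clade.
Most parsimonious ingroup topology: ((Q,M),((H,(D,U)),W)).
Q and M form a cherry on this tree, so they are sister taxa.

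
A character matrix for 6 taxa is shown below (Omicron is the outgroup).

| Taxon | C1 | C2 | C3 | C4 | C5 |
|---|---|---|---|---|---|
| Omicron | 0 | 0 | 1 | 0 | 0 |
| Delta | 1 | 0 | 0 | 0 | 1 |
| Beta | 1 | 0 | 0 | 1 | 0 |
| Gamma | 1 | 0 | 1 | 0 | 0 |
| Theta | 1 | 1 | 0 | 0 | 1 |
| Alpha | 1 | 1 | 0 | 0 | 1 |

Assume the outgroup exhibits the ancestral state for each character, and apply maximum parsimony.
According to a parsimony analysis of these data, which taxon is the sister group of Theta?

Character polarity is set by the outgroup: the derived state is whichever differs from the outgroup's state, so for C3 the derived state is '0', and for the remaining characters it is '1'.
All ingroup taxa share the derived state '1' for C1; it defines the ingroup but does not resolve relationships within it.
Only Alpha and Theta show the derived state '1' for C2, supporting them as a clade.
Only Alpha, Beta, Delta, and Theta show the derived state '0' for C3, supporting them as a clade.
C4: derived state '1' in Beta only — an autapomorphy, so it tells us nothing about relationships among taxa.
Only Alpha, Delta, and Theta show the derived state '1' for C5, supporting them as a clade.
Most parsimonious ingroup topology: (((Delta,(Theta,Alpha)),Beta),Gamma).
Theta and Alpha form a cherry on this tree, so they are sister taxa.

Alpha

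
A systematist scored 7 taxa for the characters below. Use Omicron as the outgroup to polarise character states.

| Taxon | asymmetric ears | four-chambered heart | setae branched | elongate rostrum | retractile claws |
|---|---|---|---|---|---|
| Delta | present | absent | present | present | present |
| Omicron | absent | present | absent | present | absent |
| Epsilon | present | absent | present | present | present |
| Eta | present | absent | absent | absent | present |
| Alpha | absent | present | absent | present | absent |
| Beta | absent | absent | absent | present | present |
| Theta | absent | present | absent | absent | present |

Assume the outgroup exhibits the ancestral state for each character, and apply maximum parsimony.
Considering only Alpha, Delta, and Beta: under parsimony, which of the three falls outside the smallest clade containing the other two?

Character polarity is set by the outgroup: the derived state is whichever differs from the outgroup's state, so for four-chambered heart, elongate rostrum the derived state is 'absent', and for the remaining characters it is 'present'.
asymmetric ears (derived state 'present') is shared by Delta, Epsilon, and Eta — a synapomorphy uniting that clade.
four-chambered heart (derived state 'absent') is shared by Beta, Delta, Epsilon, and Eta — a synapomorphy uniting that clade.
setae branched (derived state 'present') is shared by Delta and Epsilon — a synapomorphy uniting that clade.
elongate rostrum (state 'absent') occurs in Eta and Theta but conflicts with the nesting implied by the other characters — most parsimoniously interpreted as homoplasy.
Only Beta, Delta, Epsilon, Eta, and Theta show the derived state 'present' for retractile claws, supporting them as a clade.
Most parsimonious ingroup topology: (((((Delta,Epsilon),Eta),Beta),Theta),Alpha).
Beta and Delta share a more recent common ancestor with each other than either does with Alpha, so Alpha is the least closely related of the three.

Alpha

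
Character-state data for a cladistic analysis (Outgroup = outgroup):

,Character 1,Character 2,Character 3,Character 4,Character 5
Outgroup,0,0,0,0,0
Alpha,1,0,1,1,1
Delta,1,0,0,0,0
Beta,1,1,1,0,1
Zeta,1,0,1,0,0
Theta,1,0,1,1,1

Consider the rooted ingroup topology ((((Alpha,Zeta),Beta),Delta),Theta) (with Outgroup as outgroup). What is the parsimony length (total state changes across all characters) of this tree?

Map each character onto ((((Alpha,Zeta),Beta),Delta),Theta) (rooted by Outgroup) and count the minimum state changes it requires (Fitch parsimony):
Character 1: 1; Character 2: 1; Character 3: 2; Character 4: 2; Character 5: 3.
Total tree length = 9.

9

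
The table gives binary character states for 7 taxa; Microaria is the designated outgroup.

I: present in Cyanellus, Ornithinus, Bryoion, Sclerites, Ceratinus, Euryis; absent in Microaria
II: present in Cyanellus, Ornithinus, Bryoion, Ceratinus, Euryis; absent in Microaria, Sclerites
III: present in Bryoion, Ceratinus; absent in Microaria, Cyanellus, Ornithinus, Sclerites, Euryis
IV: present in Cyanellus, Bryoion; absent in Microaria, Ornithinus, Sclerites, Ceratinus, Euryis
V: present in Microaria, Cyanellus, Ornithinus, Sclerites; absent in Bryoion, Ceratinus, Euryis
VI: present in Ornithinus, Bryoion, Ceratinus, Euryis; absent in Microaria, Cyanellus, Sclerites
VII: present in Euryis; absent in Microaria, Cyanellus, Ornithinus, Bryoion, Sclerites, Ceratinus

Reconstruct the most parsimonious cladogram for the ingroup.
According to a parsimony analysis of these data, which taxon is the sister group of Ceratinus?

Character polarity is set by the outgroup: the derived state is whichever differs from the outgroup's state, so for V the derived state is 'absent', and for the remaining characters it is 'present'.
I (derived state 'present') is shared by all ingroup taxa — unites the whole ingroup.
II (derived state 'present') is shared by Bryoion, Ceratinus, Cyanellus, Euryis, and Ornithinus — a synapomorphy uniting that clade.
III: derived state 'present' in Bryoion and Ceratinus only — synapomorphy for {Bryoion, Ceratinus}.
IV groups Bryoion and Cyanellus, which is incompatible with the clades supported by the remaining characters; treating it as convergent (homoplasy) costs fewer steps than any alternative tree.
V: derived state 'absent' in Bryoion, Ceratinus, and Euryis only — synapomorphy for {Bryoion, Ceratinus, Euryis}.
VI (derived state 'present') is shared by Bryoion, Ceratinus, Euryis, and Ornithinus — a synapomorphy uniting that clade.
VII: derived state 'present' in Euryis only — an autapomorphy, so it tells us nothing about relationships among taxa.
Most parsimonious ingroup topology: ((Cyanellus,(Ornithinus,((Bryoion,Ceratinus),Euryis))),Sclerites).
Ceratinus and Bryoion form a cherry on this tree, so they are sister taxa.

Bryoion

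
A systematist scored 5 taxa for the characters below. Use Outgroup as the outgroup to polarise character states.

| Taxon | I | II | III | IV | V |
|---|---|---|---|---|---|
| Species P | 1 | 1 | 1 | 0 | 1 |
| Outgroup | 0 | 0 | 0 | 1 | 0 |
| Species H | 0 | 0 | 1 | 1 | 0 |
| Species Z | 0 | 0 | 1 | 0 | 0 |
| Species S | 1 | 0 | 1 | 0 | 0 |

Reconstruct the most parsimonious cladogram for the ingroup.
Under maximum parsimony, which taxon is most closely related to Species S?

Character polarity is set by the outgroup: the derived state is whichever differs from the outgroup's state, so for IV the derived state is '0', and for the remaining characters it is '1'.
Only Species P and Species S show the derived state '1' for I, supporting them as a clade.
II: derived state '1' in Species P only — an autapomorphy, so it tells us nothing about relationships among taxa.
III (derived state '1') is shared by all ingroup taxa — unites the whole ingroup.
IV (derived state '0') is shared by Species P, Species S, and Species Z — a synapomorphy uniting that clade.
V: derived state '1' in Species P only — an autapomorphy, so it tells us nothing about relationships among taxa.
Most parsimonious ingroup topology: (Species H,(Species Z,(Species S,Species P))).
Species S and Species P form a cherry on this tree, so they are sister taxa.

Species P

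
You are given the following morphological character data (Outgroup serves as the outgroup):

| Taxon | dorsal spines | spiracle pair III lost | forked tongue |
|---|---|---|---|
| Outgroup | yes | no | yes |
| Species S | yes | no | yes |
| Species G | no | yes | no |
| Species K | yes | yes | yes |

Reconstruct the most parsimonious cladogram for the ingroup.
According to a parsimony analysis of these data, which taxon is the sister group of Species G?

Character polarity is set by the outgroup: the derived state is whichever differs from the outgroup's state, so for dorsal spines, forked tongue the derived state is 'no', and for the remaining characters it is 'yes'.
dorsal spines: derived state 'no' in Species G only — an autapomorphy, so it tells us nothing about relationships among taxa.
Only Species G and Species K show the derived state 'yes' for spiracle pair III lost, supporting them as a clade.
forked tongue (derived state 'no') is unique to Species G (autapomorphy; uninformative for grouping).
Most parsimonious ingroup topology: (Species S,(Species G,Species K)).
Species G and Species K form a cherry on this tree, so they are sister taxa.

Species K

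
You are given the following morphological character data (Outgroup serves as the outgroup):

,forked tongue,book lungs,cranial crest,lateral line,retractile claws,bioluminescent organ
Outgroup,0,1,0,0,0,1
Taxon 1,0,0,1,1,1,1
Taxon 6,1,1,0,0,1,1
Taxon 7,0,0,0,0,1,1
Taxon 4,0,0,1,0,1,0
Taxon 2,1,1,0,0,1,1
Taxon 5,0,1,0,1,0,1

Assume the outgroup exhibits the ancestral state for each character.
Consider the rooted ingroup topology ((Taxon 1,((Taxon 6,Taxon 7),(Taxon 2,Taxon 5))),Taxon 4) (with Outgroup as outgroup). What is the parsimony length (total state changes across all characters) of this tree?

Map each character onto ((Taxon 1,((Taxon 6,Taxon 7),(Taxon 2,Taxon 5))),Taxon 4) (rooted by Outgroup) and count the minimum state changes it requires (Fitch parsimony):
forked tongue: 2; book lungs: 3; cranial crest: 2; lateral line: 2; retractile claws: 2; bioluminescent organ: 1.
Total tree length = 12.

12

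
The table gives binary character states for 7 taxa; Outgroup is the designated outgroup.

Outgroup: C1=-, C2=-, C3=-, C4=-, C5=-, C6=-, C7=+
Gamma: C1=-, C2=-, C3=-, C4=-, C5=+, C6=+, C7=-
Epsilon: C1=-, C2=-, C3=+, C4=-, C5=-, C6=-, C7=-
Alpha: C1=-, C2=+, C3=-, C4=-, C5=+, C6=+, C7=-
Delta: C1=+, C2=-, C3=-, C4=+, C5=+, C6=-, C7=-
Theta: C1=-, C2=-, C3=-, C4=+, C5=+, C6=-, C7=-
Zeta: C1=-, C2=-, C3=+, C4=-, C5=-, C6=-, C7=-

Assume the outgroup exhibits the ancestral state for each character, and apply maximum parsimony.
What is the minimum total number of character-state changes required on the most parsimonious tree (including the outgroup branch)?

7

Character polarity is set by the outgroup: the derived state is whichever differs from the outgroup's state, so for C7 the derived state is '-', and for the remaining characters it is '+'.
C1 (derived state '+') is unique to Delta (autapomorphy; uninformative for grouping).
C2 (derived state '+') is unique to Alpha (autapomorphy; uninformative for grouping).
C3: derived state '+' in Epsilon and Zeta only — synapomorphy for {Epsilon, Zeta}.
C4: derived state '+' in Delta and Theta only — synapomorphy for {Delta, Theta}.
C5: derived state '+' in Alpha, Delta, Gamma, and Theta only — synapomorphy for {Alpha, Delta, Gamma, Theta}.
Only Alpha and Gamma show the derived state '+' for C6, supporting them as a clade.
All ingroup taxa share the derived state '-' for C7; it defines the ingroup but does not resolve relationships within it.
Most parsimonious ingroup topology: (((Gamma,Alpha),(Delta,Theta)),(Epsilon,Zeta)).
Changes per character on this tree: C1: 1; C2: 1; C3: 1; C4: 1; C5: 1; C6: 1; C7: 1.
Total = 7.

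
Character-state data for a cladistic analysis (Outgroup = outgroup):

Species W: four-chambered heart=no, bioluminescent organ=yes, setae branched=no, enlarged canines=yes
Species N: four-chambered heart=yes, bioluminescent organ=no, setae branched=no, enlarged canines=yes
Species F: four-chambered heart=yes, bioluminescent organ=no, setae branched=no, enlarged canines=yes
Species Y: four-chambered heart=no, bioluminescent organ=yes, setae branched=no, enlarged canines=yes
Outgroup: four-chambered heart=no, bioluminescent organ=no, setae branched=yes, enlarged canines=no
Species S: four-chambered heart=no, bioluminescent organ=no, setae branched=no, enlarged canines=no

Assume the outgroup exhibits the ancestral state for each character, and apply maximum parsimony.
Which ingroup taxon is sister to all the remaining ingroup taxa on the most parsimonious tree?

Character polarity is set by the outgroup: the derived state is whichever differs from the outgroup's state, so for setae branched the derived state is 'no', and for the remaining characters it is 'yes'.
four-chambered heart: derived state 'yes' in Species F and Species N only — synapomorphy for {Species F, Species N}.
bioluminescent organ: derived state 'yes' in Species W and Species Y only — synapomorphy for {Species W, Species Y}.
All ingroup taxa share the derived state 'no' for setae branched; it defines the ingroup but does not resolve relationships within it.
Only Species F, Species N, Species W, and Species Y show the derived state 'yes' for enlarged canines, supporting them as a clade.
Most parsimonious ingroup topology: (((Species F,Species N),(Species Y,Species W)),Species S).
Species S is sister to the clade containing all other ingroup taxa, so it is the earliest-diverging (most basal) ingroup lineage.

Species S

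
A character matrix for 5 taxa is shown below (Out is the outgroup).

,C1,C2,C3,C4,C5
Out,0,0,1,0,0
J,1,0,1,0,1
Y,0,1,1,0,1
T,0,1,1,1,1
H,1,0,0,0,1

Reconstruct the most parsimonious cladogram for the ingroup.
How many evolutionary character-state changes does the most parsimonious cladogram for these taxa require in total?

Character polarity is set by the outgroup: the derived state is whichever differs from the outgroup's state, so for C3 the derived state is '0', and for the remaining characters it is '1'.
C1 (derived state '1') is shared by H and J — a synapomorphy uniting that clade.
C2 (derived state '1') is shared by T and Y — a synapomorphy uniting that clade.
C3 (derived state '0') is unique to H (autapomorphy; uninformative for grouping).
C4 (derived state '1') is unique to T (autapomorphy; uninformative for grouping).
C5 (derived state '1') is shared by all ingroup taxa — unites the whole ingroup.
Most parsimonious ingroup topology: ((J,H),(Y,T)).
Changes per character on this tree: C1: 1; C2: 1; C3: 1; C4: 1; C5: 1.
Total = 5.

5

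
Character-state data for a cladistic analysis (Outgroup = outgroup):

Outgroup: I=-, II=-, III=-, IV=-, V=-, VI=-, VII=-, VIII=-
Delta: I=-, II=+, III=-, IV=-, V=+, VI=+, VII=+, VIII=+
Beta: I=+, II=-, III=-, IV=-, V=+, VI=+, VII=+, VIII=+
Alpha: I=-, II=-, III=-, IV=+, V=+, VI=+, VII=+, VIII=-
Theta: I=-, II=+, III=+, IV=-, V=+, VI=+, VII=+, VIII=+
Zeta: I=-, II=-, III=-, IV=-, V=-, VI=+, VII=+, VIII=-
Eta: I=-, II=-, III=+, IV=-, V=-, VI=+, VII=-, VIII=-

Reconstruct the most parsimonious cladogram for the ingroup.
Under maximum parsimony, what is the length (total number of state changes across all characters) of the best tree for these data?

The outgroup has state '-' for every character, so '+' is the derived state throughout.
I (derived state '+') is unique to Beta (autapomorphy; uninformative for grouping).
Only Delta and Theta show the derived state '+' for II, supporting them as a clade.
III (state '+') occurs in Eta and Theta but conflicts with the nesting implied by the other characters — most parsimoniously interpreted as homoplasy.
IV: derived state '+' in Alpha only — an autapomorphy, so it tells us nothing about relationships among taxa.
V (derived state '+') is shared by Alpha, Beta, Delta, and Theta — a synapomorphy uniting that clade.
VI (derived state '+') is shared by all ingroup taxa — unites the whole ingroup.
Only Alpha, Beta, Delta, Theta, and Zeta show the derived state '+' for VII, supporting them as a clade.
VIII (derived state '+') is shared by Beta, Delta, and Theta — a synapomorphy uniting that clade.
Most parsimonious ingroup topology: (((((Delta,Theta),Beta),Alpha),Zeta),Eta).
Changes per character on this tree: I: 1; II: 1; III: 2; IV: 1; V: 1; VI: 1; VII: 1; VIII: 1.
Total = 9.

9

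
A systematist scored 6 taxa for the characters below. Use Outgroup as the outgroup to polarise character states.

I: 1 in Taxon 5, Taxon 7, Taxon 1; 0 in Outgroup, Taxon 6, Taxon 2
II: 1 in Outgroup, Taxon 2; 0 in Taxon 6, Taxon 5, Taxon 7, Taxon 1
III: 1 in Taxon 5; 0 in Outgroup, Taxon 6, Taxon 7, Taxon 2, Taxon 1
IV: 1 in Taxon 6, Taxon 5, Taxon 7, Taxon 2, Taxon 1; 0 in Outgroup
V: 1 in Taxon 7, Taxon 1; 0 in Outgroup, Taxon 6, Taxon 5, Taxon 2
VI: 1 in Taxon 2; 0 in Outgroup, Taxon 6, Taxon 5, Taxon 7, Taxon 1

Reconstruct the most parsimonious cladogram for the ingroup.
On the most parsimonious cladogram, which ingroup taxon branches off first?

Character polarity is set by the outgroup: the derived state is whichever differs from the outgroup's state, so for II the derived state is '0', and for the remaining characters it is '1'.
I: derived state '1' in Taxon 1, Taxon 5, and Taxon 7 only — synapomorphy for {Taxon 1, Taxon 5, Taxon 7}.
II (derived state '0') is shared by Taxon 1, Taxon 5, Taxon 6, and Taxon 7 — a synapomorphy uniting that clade.
III: derived state '1' in Taxon 5 only — an autapomorphy, so it tells us nothing about relationships among taxa.
IV (derived state '1') is shared by all ingroup taxa — unites the whole ingroup.
V: derived state '1' in Taxon 1 and Taxon 7 only — synapomorphy for {Taxon 1, Taxon 7}.
VI (derived state '1') is unique to Taxon 2 (autapomorphy; uninformative for grouping).
Most parsimonious ingroup topology: ((Taxon 6,(Taxon 5,(Taxon 7,Taxon 1))),Taxon 2).
Taxon 2 is sister to the clade containing all other ingroup taxa, so it is the earliest-diverging (most basal) ingroup lineage.

Taxon 2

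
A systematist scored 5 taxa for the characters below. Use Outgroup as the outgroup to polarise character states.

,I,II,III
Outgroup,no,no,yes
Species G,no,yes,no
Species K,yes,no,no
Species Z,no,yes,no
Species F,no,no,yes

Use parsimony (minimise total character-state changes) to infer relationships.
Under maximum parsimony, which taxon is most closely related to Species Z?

Character polarity is set by the outgroup: the derived state is whichever differs from the outgroup's state, so for III the derived state is 'no', and for the remaining characters it is 'yes'.
I: derived state 'yes' in Species K only — an autapomorphy, so it tells us nothing about relationships among taxa.
II (derived state 'yes') is shared by Species G and Species Z — a synapomorphy uniting that clade.
Only Species G, Species K, and Species Z show the derived state 'no' for III, supporting them as a clade.
Most parsimonious ingroup topology: (((Species G,Species Z),Species K),Species F).
Species Z and Species G form a cherry on this tree, so they are sister taxa.

Species G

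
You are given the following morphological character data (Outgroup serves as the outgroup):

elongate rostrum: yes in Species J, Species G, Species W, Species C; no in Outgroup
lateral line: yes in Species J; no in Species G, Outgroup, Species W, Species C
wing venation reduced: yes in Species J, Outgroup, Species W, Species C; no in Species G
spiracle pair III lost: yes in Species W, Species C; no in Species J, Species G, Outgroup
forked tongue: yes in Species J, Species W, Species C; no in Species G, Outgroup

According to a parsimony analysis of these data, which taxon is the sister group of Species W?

Species C

Character polarity is set by the outgroup: the derived state is whichever differs from the outgroup's state, so for wing venation reduced the derived state is 'no', and for the remaining characters it is 'yes'.
All ingroup taxa share the derived state 'yes' for elongate rostrum; it defines the ingroup but does not resolve relationships within it.
lateral line (derived state 'yes') is unique to Species J (autapomorphy; uninformative for grouping).
wing venation reduced (derived state 'no') is unique to Species G (autapomorphy; uninformative for grouping).
spiracle pair III lost (derived state 'yes') is shared by Species C and Species W — a synapomorphy uniting that clade.
forked tongue (derived state 'yes') is shared by Species C, Species J, and Species W — a synapomorphy uniting that clade.
Most parsimonious ingroup topology: (((Species W,Species C),Species J),Species G).
Species W and Species C form a cherry on this tree, so they are sister taxa.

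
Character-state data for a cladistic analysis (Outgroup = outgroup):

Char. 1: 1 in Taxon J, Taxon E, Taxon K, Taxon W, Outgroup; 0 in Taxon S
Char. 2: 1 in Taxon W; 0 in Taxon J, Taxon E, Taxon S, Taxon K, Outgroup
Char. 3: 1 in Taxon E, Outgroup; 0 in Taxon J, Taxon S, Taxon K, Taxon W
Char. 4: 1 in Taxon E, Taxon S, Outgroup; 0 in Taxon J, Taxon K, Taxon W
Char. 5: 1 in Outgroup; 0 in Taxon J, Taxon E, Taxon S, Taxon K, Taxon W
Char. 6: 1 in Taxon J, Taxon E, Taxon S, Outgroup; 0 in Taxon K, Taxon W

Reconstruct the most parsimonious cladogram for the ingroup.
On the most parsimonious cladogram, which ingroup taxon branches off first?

Character polarity is set by the outgroup: the derived state is whichever differs from the outgroup's state, so for Char. 1, Char. 3, Char. 4, Char. 5, Char. 6 the derived state is '0', and for the remaining characters it is '1'.
Char. 1: derived state '0' in Taxon S only — an autapomorphy, so it tells us nothing about relationships among taxa.
Char. 2 (derived state '1') is unique to Taxon W (autapomorphy; uninformative for grouping).
Char. 3 (derived state '0') is shared by Taxon J, Taxon K, Taxon S, and Taxon W — a synapomorphy uniting that clade.
Char. 4: derived state '0' in Taxon J, Taxon K, and Taxon W only — synapomorphy for {Taxon J, Taxon K, Taxon W}.
All ingroup taxa share the derived state '0' for Char. 5; it defines the ingroup but does not resolve relationships within it.
Char. 6 (derived state '0') is shared by Taxon K and Taxon W — a synapomorphy uniting that clade.
Most parsimonious ingroup topology: ((Taxon S,((Taxon W,Taxon K),Taxon J)),Taxon E).
Taxon E is sister to the clade containing all other ingroup taxa, so it is the earliest-diverging (most basal) ingroup lineage.

Taxon E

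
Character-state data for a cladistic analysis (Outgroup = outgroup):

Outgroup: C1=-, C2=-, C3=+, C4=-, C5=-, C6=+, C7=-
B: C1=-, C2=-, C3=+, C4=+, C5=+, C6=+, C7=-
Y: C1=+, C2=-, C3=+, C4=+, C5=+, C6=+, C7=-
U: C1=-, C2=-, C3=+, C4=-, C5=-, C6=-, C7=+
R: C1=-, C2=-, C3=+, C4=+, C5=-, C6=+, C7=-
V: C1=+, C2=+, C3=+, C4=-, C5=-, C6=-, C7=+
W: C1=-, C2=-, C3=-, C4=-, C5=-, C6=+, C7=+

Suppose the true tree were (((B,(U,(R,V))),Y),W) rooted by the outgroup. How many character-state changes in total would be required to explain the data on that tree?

Map each character onto (((B,(U,(R,V))),Y),W) (rooted by Outgroup) and count the minimum state changes it requires (Fitch parsimony):
C1: 2; C2: 1; C3: 1; C4: 3; C5: 2; C6: 2; C7: 3.
Total tree length = 14.

14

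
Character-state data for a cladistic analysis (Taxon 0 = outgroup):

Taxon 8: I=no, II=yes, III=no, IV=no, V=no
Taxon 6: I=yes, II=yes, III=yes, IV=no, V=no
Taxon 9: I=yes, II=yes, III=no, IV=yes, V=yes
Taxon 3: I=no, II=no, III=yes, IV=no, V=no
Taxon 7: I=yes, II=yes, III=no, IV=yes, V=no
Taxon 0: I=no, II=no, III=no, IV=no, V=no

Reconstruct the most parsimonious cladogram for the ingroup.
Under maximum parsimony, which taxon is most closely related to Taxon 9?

The outgroup has state 'no' for every character, so 'yes' is the derived state throughout.
Only Taxon 6, Taxon 7, and Taxon 9 show the derived state 'yes' for I, supporting them as a clade.
II: derived state 'yes' in Taxon 6, Taxon 7, Taxon 8, and Taxon 9 only — synapomorphy for {Taxon 6, Taxon 7, Taxon 8, Taxon 9}.
III (state 'yes') occurs in Taxon 3 and Taxon 6 but conflicts with the nesting implied by the other characters — most parsimoniously interpreted as homoplasy.
Only Taxon 7 and Taxon 9 show the derived state 'yes' for IV, supporting them as a clade.
V: derived state 'yes' in Taxon 9 only — an autapomorphy, so it tells us nothing about relationships among taxa.
Most parsimonious ingroup topology: ((((Taxon 7,Taxon 9),Taxon 6),Taxon 8),Taxon 3).
Taxon 9 and Taxon 7 form a cherry on this tree, so they are sister taxa.

Taxon 7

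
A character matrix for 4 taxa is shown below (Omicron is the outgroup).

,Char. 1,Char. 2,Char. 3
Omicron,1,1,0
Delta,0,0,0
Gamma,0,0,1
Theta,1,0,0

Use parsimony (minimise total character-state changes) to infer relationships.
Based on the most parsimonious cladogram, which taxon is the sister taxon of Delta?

Gamma

Character polarity is set by the outgroup: the derived state is whichever differs from the outgroup's state, so for Char. 1, Char. 2 the derived state is '0', and for the remaining characters it is '1'.
Only Delta and Gamma show the derived state '0' for Char. 1, supporting them as a clade.
All ingroup taxa share the derived state '0' for Char. 2; it defines the ingroup but does not resolve relationships within it.
Char. 3 (derived state '1') is unique to Gamma (autapomorphy; uninformative for grouping).
Most parsimonious ingroup topology: ((Delta,Gamma),Theta).
Delta and Gamma form a cherry on this tree, so they are sister taxa.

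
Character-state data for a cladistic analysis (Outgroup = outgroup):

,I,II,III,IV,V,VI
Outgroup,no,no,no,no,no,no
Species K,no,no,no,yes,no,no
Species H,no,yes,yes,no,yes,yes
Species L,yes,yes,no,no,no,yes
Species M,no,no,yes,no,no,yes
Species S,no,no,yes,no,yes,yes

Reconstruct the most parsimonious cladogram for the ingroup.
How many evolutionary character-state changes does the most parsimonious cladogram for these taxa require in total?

The outgroup has state 'no' for every character, so 'yes' is the derived state throughout.
I: derived state 'yes' in Species L only — an autapomorphy, so it tells us nothing about relationships among taxa.
II (state 'yes') occurs in Species H and Species L but conflicts with the nesting implied by the other characters — most parsimoniously interpreted as homoplasy.
Only Species H, Species M, and Species S show the derived state 'yes' for III, supporting them as a clade.
IV: derived state 'yes' in Species K only — an autapomorphy, so it tells us nothing about relationships among taxa.
Only Species H and Species S show the derived state 'yes' for V, supporting them as a clade.
VI: derived state 'yes' in Species H, Species L, Species M, and Species S only — synapomorphy for {Species H, Species L, Species M, Species S}.
Most parsimonious ingroup topology: (Species K,(((Species H,Species S),Species M),Species L)).
Changes per character on this tree: I: 1; II: 2; III: 1; IV: 1; V: 1; VI: 1.
Total = 7.

7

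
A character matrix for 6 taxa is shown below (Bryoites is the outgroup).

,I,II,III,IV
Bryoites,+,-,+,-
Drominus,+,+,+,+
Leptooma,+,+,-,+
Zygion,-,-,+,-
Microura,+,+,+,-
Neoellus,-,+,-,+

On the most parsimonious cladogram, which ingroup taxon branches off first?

Zygion

Character polarity is set by the outgroup: the derived state is whichever differs from the outgroup's state, so for I, III the derived state is '-', and for the remaining characters it is '+'.
I (state '-') occurs in Neoellus and Zygion but conflicts with the nesting implied by the other characters — most parsimoniously interpreted as homoplasy.
Only Drominus, Leptooma, Microura, and Neoellus show the derived state '+' for II, supporting them as a clade.
Only Leptooma and Neoellus show the derived state '-' for III, supporting them as a clade.
IV (derived state '+') is shared by Drominus, Leptooma, and Neoellus — a synapomorphy uniting that clade.
Most parsimonious ingroup topology: (((Drominus,(Leptooma,Neoellus)),Microura),Zygion).
Zygion is sister to the clade containing all other ingroup taxa, so it is the earliest-diverging (most basal) ingroup lineage.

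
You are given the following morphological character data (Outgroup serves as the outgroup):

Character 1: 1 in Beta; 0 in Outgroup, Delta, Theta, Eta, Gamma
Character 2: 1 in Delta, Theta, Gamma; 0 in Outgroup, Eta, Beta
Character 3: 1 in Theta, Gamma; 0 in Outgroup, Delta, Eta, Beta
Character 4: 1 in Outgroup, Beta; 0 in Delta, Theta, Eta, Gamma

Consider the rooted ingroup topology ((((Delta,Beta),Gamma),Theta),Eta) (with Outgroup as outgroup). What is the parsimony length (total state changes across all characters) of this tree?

Map each character onto ((((Delta,Beta),Gamma),Theta),Eta) (rooted by Outgroup) and count the minimum state changes it requires (Fitch parsimony):
Character 1: 1; Character 2: 2; Character 3: 2; Character 4: 2.
Total tree length = 7.

7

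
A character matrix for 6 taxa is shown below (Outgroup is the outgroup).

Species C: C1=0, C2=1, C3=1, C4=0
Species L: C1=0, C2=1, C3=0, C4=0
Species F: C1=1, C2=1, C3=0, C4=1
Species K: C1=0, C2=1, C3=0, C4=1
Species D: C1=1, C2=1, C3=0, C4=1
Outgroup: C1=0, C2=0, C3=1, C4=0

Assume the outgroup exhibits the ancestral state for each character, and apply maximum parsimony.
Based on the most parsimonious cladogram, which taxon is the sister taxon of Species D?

Character polarity is set by the outgroup: the derived state is whichever differs from the outgroup's state, so for C3 the derived state is '0', and for the remaining characters it is '1'.
C1 (derived state '1') is shared by Species D and Species F — a synapomorphy uniting that clade.
All ingroup taxa share the derived state '1' for C2; it defines the ingroup but does not resolve relationships within it.
Only Species D, Species F, Species K, and Species L show the derived state '0' for C3, supporting them as a clade.
C4 (derived state '1') is shared by Species D, Species F, and Species K — a synapomorphy uniting that clade.
Most parsimonious ingroup topology: ((((Species D,Species F),Species K),Species L),Species C).
Species D and Species F form a cherry on this tree, so they are sister taxa.

Species F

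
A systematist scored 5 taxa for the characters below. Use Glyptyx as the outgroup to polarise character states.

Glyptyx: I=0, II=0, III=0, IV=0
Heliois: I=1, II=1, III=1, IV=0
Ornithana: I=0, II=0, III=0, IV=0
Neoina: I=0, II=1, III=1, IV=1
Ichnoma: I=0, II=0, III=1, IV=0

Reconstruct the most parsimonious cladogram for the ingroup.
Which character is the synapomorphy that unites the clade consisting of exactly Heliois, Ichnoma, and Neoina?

The outgroup has state '0' for every character, so '1' is the derived state throughout.
I (derived state '1') is unique to Heliois (autapomorphy; uninformative for grouping).
II (derived state '1') is shared by Heliois and Neoina — a synapomorphy uniting that clade.
III (derived state '1') is shared by Heliois, Ichnoma, and Neoina — a synapomorphy uniting that clade.
IV: derived state '1' in Neoina only — an autapomorphy, so it tells us nothing about relationships among taxa.
Most parsimonious ingroup topology: (((Heliois,Neoina),Ichnoma),Ornithana).
The clade {Heliois, Ichnoma, Neoina} is supported by III: its derived state '1' occurs in exactly those taxa and in no other taxon (including the outgroup).

III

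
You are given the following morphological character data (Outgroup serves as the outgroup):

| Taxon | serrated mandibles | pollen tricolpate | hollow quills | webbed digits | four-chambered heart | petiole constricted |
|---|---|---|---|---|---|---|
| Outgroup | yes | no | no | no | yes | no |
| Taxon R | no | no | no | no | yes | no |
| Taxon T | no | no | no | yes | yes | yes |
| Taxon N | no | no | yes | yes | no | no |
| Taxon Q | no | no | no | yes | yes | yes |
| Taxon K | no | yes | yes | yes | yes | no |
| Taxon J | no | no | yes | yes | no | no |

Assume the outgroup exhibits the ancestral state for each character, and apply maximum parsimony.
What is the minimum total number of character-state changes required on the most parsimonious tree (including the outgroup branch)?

Character polarity is set by the outgroup: the derived state is whichever differs from the outgroup's state, so for serrated mandibles, four-chambered heart the derived state is 'no', and for the remaining characters it is 'yes'.
serrated mandibles (derived state 'no') is shared by all ingroup taxa — unites the whole ingroup.
pollen tricolpate (derived state 'yes') is unique to Taxon K (autapomorphy; uninformative for grouping).
Only Taxon J, Taxon K, and Taxon N show the derived state 'yes' for hollow quills, supporting them as a clade.
webbed digits (derived state 'yes') is shared by Taxon J, Taxon K, Taxon N, Taxon Q, and Taxon T — a synapomorphy uniting that clade.
Only Taxon J and Taxon N show the derived state 'no' for four-chambered heart, supporting them as a clade.
Only Taxon Q and Taxon T show the derived state 'yes' for petiole constricted, supporting them as a clade.
Most parsimonious ingroup topology: (Taxon R,((Taxon T,Taxon Q),((Taxon N,Taxon J),Taxon K))).
Changes per character on this tree: serrated mandibles: 1; pollen tricolpate: 1; hollow quills: 1; webbed digits: 1; four-chambered heart: 1; petiole constricted: 1.
Total = 6.

6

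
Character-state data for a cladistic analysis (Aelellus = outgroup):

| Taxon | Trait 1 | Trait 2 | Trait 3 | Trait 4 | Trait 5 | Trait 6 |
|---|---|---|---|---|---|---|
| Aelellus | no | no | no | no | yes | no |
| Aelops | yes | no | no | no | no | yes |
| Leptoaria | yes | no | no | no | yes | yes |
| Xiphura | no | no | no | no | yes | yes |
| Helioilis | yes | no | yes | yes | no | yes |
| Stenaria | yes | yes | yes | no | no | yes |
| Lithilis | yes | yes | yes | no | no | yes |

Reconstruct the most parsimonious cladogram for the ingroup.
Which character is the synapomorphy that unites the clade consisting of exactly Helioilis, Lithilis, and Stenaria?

Trait 3

Character polarity is set by the outgroup: the derived state is whichever differs from the outgroup's state, so for Trait 5 the derived state is 'no', and for the remaining characters it is 'yes'.
Only Aelops, Helioilis, Leptoaria, Lithilis, and Stenaria show the derived state 'yes' for Trait 1, supporting them as a clade.
Trait 2: derived state 'yes' in Lithilis and Stenaria only — synapomorphy for {Lithilis, Stenaria}.
Only Helioilis, Lithilis, and Stenaria show the derived state 'yes' for Trait 3, supporting them as a clade.
Trait 4: derived state 'yes' in Helioilis only — an autapomorphy, so it tells us nothing about relationships among taxa.
Only Aelops, Helioilis, Lithilis, and Stenaria show the derived state 'no' for Trait 5, supporting them as a clade.
All ingroup taxa share the derived state 'yes' for Trait 6; it defines the ingroup but does not resolve relationships within it.
Most parsimonious ingroup topology: (((Aelops,(Helioilis,(Stenaria,Lithilis))),Leptoaria),Xiphura).
The clade {Helioilis, Lithilis, Stenaria} is supported by Trait 3: its derived state 'yes' occurs in exactly those taxa and in no other taxon (including the outgroup).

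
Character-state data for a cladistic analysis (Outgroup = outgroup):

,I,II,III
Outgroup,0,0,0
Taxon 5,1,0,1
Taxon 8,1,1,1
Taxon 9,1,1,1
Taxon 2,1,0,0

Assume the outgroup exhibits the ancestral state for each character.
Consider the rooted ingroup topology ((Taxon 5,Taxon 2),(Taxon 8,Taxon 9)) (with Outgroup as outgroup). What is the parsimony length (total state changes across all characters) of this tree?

4

Map each character onto ((Taxon 5,Taxon 2),(Taxon 8,Taxon 9)) (rooted by Outgroup) and count the minimum state changes it requires (Fitch parsimony):
I: 1; II: 1; III: 2.
Total tree length = 4.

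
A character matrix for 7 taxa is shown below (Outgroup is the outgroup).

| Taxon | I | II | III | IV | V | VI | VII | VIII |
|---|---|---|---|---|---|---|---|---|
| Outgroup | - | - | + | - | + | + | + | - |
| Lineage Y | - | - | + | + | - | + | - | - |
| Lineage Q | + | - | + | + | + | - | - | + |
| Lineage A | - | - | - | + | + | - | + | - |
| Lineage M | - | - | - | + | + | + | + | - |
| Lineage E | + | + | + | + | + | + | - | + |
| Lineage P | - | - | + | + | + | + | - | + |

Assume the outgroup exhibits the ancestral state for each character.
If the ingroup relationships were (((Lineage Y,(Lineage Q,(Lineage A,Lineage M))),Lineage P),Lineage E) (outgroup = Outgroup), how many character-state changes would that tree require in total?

Map each character onto (((Lineage Y,(Lineage Q,(Lineage A,Lineage M))),Lineage P),Lineage E) (rooted by Outgroup) and count the minimum state changes it requires (Fitch parsimony):
I: 2; II: 1; III: 1; IV: 1; V: 1; VI: 2; VII: 2; VIII: 3.
Total tree length = 13.

13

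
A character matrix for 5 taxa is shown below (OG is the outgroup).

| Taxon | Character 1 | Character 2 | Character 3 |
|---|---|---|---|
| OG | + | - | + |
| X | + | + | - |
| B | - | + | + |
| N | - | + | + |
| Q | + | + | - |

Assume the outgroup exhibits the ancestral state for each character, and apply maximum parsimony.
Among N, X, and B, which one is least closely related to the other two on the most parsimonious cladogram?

Character polarity is set by the outgroup: the derived state is whichever differs from the outgroup's state, so for Character 1, Character 3 the derived state is '-', and for the remaining characters it is '+'.
Only B and N show the derived state '-' for Character 1, supporting them as a clade.
Character 2 (derived state '+') is shared by all ingroup taxa — unites the whole ingroup.
Character 3: derived state '-' in Q and X only — synapomorphy for {Q, X}.
Most parsimonious ingroup topology: ((X,Q),(B,N)).
B and N share a more recent common ancestor with each other than either does with X, so X is the least closely related of the three.

X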